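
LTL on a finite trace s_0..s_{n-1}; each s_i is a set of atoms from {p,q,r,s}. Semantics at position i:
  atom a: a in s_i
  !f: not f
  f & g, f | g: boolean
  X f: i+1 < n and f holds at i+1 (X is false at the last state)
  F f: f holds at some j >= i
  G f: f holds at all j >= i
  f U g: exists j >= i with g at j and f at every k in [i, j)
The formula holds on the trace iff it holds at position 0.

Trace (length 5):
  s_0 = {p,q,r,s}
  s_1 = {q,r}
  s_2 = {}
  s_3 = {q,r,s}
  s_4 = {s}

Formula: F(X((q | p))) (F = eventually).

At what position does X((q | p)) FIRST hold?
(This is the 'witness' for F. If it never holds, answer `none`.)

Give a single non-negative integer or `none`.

s_0={p,q,r,s}: X((q | p))=True (q | p)=True q=True p=True
s_1={q,r}: X((q | p))=False (q | p)=True q=True p=False
s_2={}: X((q | p))=True (q | p)=False q=False p=False
s_3={q,r,s}: X((q | p))=False (q | p)=True q=True p=False
s_4={s}: X((q | p))=False (q | p)=False q=False p=False
F(X((q | p))) holds; first witness at position 0.

Answer: 0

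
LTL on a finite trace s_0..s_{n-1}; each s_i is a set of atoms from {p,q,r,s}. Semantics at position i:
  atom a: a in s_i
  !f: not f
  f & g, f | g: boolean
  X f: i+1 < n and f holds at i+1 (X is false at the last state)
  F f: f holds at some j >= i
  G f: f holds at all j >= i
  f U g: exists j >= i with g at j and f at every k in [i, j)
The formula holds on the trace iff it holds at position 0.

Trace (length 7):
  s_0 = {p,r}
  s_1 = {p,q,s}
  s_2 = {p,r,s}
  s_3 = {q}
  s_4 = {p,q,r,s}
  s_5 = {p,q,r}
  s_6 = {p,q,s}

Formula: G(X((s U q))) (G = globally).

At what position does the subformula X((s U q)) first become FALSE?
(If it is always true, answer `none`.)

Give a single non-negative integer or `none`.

Answer: 6

Derivation:
s_0={p,r}: X((s U q))=True (s U q)=False s=False q=False
s_1={p,q,s}: X((s U q))=True (s U q)=True s=True q=True
s_2={p,r,s}: X((s U q))=True (s U q)=True s=True q=False
s_3={q}: X((s U q))=True (s U q)=True s=False q=True
s_4={p,q,r,s}: X((s U q))=True (s U q)=True s=True q=True
s_5={p,q,r}: X((s U q))=True (s U q)=True s=False q=True
s_6={p,q,s}: X((s U q))=False (s U q)=True s=True q=True
G(X((s U q))) holds globally = False
First violation at position 6.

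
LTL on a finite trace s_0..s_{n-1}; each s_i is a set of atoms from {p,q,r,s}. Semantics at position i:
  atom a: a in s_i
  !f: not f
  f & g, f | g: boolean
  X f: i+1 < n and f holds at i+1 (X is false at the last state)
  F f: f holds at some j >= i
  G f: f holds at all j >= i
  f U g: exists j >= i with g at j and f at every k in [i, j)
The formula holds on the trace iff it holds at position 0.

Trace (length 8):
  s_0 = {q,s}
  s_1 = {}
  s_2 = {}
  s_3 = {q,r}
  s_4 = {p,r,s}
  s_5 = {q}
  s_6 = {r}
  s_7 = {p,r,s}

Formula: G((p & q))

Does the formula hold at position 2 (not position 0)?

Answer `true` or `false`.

Answer: false

Derivation:
s_0={q,s}: G((p & q))=False (p & q)=False p=False q=True
s_1={}: G((p & q))=False (p & q)=False p=False q=False
s_2={}: G((p & q))=False (p & q)=False p=False q=False
s_3={q,r}: G((p & q))=False (p & q)=False p=False q=True
s_4={p,r,s}: G((p & q))=False (p & q)=False p=True q=False
s_5={q}: G((p & q))=False (p & q)=False p=False q=True
s_6={r}: G((p & q))=False (p & q)=False p=False q=False
s_7={p,r,s}: G((p & q))=False (p & q)=False p=True q=False
Evaluating at position 2: result = False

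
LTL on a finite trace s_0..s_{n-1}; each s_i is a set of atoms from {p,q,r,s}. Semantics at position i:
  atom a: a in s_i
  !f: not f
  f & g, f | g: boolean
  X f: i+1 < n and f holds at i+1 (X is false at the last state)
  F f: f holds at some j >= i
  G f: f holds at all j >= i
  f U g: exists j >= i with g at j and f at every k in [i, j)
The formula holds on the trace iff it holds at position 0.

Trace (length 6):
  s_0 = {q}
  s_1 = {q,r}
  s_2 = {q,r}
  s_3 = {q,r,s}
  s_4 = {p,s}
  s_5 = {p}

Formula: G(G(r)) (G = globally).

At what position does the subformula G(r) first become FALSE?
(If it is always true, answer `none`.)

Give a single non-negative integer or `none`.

s_0={q}: G(r)=False r=False
s_1={q,r}: G(r)=False r=True
s_2={q,r}: G(r)=False r=True
s_3={q,r,s}: G(r)=False r=True
s_4={p,s}: G(r)=False r=False
s_5={p}: G(r)=False r=False
G(G(r)) holds globally = False
First violation at position 0.

Answer: 0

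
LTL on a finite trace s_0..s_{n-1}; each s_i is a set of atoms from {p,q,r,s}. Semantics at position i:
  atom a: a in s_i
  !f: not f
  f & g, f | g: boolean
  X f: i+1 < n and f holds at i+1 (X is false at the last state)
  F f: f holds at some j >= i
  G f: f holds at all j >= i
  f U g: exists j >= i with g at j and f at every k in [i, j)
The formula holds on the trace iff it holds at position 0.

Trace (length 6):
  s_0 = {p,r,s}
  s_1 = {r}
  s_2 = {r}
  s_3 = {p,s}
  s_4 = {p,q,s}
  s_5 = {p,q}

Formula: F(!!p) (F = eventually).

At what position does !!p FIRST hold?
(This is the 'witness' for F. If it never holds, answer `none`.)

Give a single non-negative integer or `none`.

Answer: 0

Derivation:
s_0={p,r,s}: !!p=True !p=False p=True
s_1={r}: !!p=False !p=True p=False
s_2={r}: !!p=False !p=True p=False
s_3={p,s}: !!p=True !p=False p=True
s_4={p,q,s}: !!p=True !p=False p=True
s_5={p,q}: !!p=True !p=False p=True
F(!!p) holds; first witness at position 0.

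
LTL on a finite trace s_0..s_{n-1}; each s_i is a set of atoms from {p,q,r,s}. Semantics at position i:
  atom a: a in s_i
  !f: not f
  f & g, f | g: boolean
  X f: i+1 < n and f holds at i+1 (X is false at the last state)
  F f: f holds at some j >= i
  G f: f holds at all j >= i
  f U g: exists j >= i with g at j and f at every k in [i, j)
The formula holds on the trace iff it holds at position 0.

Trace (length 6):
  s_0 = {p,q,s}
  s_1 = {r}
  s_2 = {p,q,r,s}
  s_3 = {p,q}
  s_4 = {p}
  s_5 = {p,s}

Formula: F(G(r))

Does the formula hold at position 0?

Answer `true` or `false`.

Answer: false

Derivation:
s_0={p,q,s}: F(G(r))=False G(r)=False r=False
s_1={r}: F(G(r))=False G(r)=False r=True
s_2={p,q,r,s}: F(G(r))=False G(r)=False r=True
s_3={p,q}: F(G(r))=False G(r)=False r=False
s_4={p}: F(G(r))=False G(r)=False r=False
s_5={p,s}: F(G(r))=False G(r)=False r=False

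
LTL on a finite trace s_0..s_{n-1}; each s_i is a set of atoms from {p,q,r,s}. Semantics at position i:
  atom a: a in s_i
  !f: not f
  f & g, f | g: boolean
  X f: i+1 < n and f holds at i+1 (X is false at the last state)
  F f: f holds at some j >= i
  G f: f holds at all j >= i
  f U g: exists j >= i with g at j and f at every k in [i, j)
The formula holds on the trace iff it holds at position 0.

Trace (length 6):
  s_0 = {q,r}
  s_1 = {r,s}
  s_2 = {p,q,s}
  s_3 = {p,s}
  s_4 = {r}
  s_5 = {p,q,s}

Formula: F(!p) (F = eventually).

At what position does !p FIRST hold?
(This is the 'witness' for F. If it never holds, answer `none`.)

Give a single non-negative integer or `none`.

Answer: 0

Derivation:
s_0={q,r}: !p=True p=False
s_1={r,s}: !p=True p=False
s_2={p,q,s}: !p=False p=True
s_3={p,s}: !p=False p=True
s_4={r}: !p=True p=False
s_5={p,q,s}: !p=False p=True
F(!p) holds; first witness at position 0.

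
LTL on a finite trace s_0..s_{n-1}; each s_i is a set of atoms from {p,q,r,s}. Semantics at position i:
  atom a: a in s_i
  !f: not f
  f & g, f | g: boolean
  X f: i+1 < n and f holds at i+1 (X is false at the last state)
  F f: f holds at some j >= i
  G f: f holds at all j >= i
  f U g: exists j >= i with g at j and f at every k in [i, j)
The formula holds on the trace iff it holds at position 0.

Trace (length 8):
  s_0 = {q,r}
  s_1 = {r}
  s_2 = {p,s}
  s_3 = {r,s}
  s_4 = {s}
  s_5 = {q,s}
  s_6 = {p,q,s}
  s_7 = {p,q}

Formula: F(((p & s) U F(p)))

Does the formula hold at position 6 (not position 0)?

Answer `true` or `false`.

s_0={q,r}: F(((p & s) U F(p)))=True ((p & s) U F(p))=True (p & s)=False p=False s=False F(p)=True
s_1={r}: F(((p & s) U F(p)))=True ((p & s) U F(p))=True (p & s)=False p=False s=False F(p)=True
s_2={p,s}: F(((p & s) U F(p)))=True ((p & s) U F(p))=True (p & s)=True p=True s=True F(p)=True
s_3={r,s}: F(((p & s) U F(p)))=True ((p & s) U F(p))=True (p & s)=False p=False s=True F(p)=True
s_4={s}: F(((p & s) U F(p)))=True ((p & s) U F(p))=True (p & s)=False p=False s=True F(p)=True
s_5={q,s}: F(((p & s) U F(p)))=True ((p & s) U F(p))=True (p & s)=False p=False s=True F(p)=True
s_6={p,q,s}: F(((p & s) U F(p)))=True ((p & s) U F(p))=True (p & s)=True p=True s=True F(p)=True
s_7={p,q}: F(((p & s) U F(p)))=True ((p & s) U F(p))=True (p & s)=False p=True s=False F(p)=True
Evaluating at position 6: result = True

Answer: true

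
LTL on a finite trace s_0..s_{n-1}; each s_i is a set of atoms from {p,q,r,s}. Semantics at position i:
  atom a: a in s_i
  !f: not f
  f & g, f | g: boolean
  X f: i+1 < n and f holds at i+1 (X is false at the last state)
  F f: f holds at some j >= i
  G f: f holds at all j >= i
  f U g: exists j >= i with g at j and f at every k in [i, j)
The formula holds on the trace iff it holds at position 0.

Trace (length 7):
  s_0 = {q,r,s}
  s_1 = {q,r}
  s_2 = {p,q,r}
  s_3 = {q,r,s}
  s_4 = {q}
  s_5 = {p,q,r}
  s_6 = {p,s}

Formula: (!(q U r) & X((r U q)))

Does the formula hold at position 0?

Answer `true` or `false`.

s_0={q,r,s}: (!(q U r) & X((r U q)))=False !(q U r)=False (q U r)=True q=True r=True X((r U q))=True (r U q)=True
s_1={q,r}: (!(q U r) & X((r U q)))=False !(q U r)=False (q U r)=True q=True r=True X((r U q))=True (r U q)=True
s_2={p,q,r}: (!(q U r) & X((r U q)))=False !(q U r)=False (q U r)=True q=True r=True X((r U q))=True (r U q)=True
s_3={q,r,s}: (!(q U r) & X((r U q)))=False !(q U r)=False (q U r)=True q=True r=True X((r U q))=True (r U q)=True
s_4={q}: (!(q U r) & X((r U q)))=False !(q U r)=False (q U r)=True q=True r=False X((r U q))=True (r U q)=True
s_5={p,q,r}: (!(q U r) & X((r U q)))=False !(q U r)=False (q U r)=True q=True r=True X((r U q))=False (r U q)=True
s_6={p,s}: (!(q U r) & X((r U q)))=False !(q U r)=True (q U r)=False q=False r=False X((r U q))=False (r U q)=False

Answer: false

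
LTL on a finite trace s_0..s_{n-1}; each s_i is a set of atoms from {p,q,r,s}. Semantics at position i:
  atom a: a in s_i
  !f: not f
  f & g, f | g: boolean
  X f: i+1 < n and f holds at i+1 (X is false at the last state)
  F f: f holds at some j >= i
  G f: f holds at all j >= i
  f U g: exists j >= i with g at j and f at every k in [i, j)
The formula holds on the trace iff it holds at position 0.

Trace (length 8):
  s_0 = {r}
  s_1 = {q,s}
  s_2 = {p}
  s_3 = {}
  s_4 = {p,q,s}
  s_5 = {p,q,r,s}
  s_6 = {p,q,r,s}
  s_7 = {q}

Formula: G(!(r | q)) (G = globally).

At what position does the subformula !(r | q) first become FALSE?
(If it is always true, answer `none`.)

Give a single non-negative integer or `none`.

Answer: 0

Derivation:
s_0={r}: !(r | q)=False (r | q)=True r=True q=False
s_1={q,s}: !(r | q)=False (r | q)=True r=False q=True
s_2={p}: !(r | q)=True (r | q)=False r=False q=False
s_3={}: !(r | q)=True (r | q)=False r=False q=False
s_4={p,q,s}: !(r | q)=False (r | q)=True r=False q=True
s_5={p,q,r,s}: !(r | q)=False (r | q)=True r=True q=True
s_6={p,q,r,s}: !(r | q)=False (r | q)=True r=True q=True
s_7={q}: !(r | q)=False (r | q)=True r=False q=True
G(!(r | q)) holds globally = False
First violation at position 0.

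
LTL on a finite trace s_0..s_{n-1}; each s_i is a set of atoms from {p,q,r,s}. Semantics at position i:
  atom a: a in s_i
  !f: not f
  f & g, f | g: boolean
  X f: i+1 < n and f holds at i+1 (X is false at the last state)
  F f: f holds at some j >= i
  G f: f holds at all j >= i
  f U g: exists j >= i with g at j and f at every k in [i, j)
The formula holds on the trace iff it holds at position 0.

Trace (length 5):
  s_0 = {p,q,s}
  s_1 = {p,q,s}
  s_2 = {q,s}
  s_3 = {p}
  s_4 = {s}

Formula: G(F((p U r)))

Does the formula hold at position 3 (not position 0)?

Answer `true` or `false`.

s_0={p,q,s}: G(F((p U r)))=False F((p U r))=False (p U r)=False p=True r=False
s_1={p,q,s}: G(F((p U r)))=False F((p U r))=False (p U r)=False p=True r=False
s_2={q,s}: G(F((p U r)))=False F((p U r))=False (p U r)=False p=False r=False
s_3={p}: G(F((p U r)))=False F((p U r))=False (p U r)=False p=True r=False
s_4={s}: G(F((p U r)))=False F((p U r))=False (p U r)=False p=False r=False
Evaluating at position 3: result = False

Answer: false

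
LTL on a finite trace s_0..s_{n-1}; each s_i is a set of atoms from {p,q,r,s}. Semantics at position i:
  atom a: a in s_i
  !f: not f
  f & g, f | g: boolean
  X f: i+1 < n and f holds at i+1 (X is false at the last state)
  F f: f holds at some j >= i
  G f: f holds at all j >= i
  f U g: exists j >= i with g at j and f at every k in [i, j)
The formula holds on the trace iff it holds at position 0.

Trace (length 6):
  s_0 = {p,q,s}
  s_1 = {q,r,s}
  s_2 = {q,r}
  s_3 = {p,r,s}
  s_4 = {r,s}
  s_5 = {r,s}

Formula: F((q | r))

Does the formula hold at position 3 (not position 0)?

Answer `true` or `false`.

s_0={p,q,s}: F((q | r))=True (q | r)=True q=True r=False
s_1={q,r,s}: F((q | r))=True (q | r)=True q=True r=True
s_2={q,r}: F((q | r))=True (q | r)=True q=True r=True
s_3={p,r,s}: F((q | r))=True (q | r)=True q=False r=True
s_4={r,s}: F((q | r))=True (q | r)=True q=False r=True
s_5={r,s}: F((q | r))=True (q | r)=True q=False r=True
Evaluating at position 3: result = True

Answer: true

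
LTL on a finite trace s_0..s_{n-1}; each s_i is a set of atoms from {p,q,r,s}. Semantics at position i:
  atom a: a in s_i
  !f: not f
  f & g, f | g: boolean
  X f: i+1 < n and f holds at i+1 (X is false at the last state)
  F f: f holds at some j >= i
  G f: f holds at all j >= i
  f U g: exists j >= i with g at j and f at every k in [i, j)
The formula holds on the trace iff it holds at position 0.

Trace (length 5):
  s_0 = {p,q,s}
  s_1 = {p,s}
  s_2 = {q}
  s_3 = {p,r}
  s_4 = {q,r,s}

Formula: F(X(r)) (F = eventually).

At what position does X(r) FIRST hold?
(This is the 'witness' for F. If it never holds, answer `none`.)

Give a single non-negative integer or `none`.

s_0={p,q,s}: X(r)=False r=False
s_1={p,s}: X(r)=False r=False
s_2={q}: X(r)=True r=False
s_3={p,r}: X(r)=True r=True
s_4={q,r,s}: X(r)=False r=True
F(X(r)) holds; first witness at position 2.

Answer: 2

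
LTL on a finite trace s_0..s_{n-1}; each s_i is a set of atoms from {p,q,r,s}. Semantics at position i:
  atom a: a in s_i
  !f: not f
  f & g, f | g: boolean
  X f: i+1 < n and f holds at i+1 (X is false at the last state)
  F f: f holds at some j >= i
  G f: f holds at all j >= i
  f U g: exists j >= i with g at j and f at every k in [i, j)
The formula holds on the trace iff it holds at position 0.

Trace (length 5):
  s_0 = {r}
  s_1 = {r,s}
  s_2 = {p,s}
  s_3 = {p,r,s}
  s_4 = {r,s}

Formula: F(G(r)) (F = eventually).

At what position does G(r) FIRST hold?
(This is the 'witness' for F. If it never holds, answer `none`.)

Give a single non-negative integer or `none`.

s_0={r}: G(r)=False r=True
s_1={r,s}: G(r)=False r=True
s_2={p,s}: G(r)=False r=False
s_3={p,r,s}: G(r)=True r=True
s_4={r,s}: G(r)=True r=True
F(G(r)) holds; first witness at position 3.

Answer: 3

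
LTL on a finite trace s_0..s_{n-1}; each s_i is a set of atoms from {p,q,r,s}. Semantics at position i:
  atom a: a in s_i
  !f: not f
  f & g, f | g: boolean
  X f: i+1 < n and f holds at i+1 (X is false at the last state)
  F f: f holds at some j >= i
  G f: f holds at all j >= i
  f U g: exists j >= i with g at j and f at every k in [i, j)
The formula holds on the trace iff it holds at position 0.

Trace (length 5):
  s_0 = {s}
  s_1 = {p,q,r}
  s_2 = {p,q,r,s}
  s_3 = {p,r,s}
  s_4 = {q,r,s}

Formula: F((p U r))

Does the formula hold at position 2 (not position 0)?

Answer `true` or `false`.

Answer: true

Derivation:
s_0={s}: F((p U r))=True (p U r)=False p=False r=False
s_1={p,q,r}: F((p U r))=True (p U r)=True p=True r=True
s_2={p,q,r,s}: F((p U r))=True (p U r)=True p=True r=True
s_3={p,r,s}: F((p U r))=True (p U r)=True p=True r=True
s_4={q,r,s}: F((p U r))=True (p U r)=True p=False r=True
Evaluating at position 2: result = True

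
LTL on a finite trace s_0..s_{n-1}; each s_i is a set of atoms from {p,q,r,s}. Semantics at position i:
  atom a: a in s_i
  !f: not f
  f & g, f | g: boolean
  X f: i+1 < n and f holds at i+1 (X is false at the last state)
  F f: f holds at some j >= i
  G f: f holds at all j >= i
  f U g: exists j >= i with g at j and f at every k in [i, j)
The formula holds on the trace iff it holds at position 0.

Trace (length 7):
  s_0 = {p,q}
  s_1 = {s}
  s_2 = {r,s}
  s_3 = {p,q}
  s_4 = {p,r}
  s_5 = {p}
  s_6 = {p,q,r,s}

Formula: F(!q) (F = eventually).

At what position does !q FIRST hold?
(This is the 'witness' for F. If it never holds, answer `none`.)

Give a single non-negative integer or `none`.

s_0={p,q}: !q=False q=True
s_1={s}: !q=True q=False
s_2={r,s}: !q=True q=False
s_3={p,q}: !q=False q=True
s_4={p,r}: !q=True q=False
s_5={p}: !q=True q=False
s_6={p,q,r,s}: !q=False q=True
F(!q) holds; first witness at position 1.

Answer: 1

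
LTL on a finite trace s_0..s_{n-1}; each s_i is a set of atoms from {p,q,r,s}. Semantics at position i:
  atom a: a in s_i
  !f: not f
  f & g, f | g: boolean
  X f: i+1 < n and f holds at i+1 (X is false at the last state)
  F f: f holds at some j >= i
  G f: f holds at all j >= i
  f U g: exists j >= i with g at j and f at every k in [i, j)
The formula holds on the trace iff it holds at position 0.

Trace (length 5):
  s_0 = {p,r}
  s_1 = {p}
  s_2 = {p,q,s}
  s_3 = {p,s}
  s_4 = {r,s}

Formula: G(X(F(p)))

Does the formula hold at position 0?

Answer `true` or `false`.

s_0={p,r}: G(X(F(p)))=False X(F(p))=True F(p)=True p=True
s_1={p}: G(X(F(p)))=False X(F(p))=True F(p)=True p=True
s_2={p,q,s}: G(X(F(p)))=False X(F(p))=True F(p)=True p=True
s_3={p,s}: G(X(F(p)))=False X(F(p))=False F(p)=True p=True
s_4={r,s}: G(X(F(p)))=False X(F(p))=False F(p)=False p=False

Answer: false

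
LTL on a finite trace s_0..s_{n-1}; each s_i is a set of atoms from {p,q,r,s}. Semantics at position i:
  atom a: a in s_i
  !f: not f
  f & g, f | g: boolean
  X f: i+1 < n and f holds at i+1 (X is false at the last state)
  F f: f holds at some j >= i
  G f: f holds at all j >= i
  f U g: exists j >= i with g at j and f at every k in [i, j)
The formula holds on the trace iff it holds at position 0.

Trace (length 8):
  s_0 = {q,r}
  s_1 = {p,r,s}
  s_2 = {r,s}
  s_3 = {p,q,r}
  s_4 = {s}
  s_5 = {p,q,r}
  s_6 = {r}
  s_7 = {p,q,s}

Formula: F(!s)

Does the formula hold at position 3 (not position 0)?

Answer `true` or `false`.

s_0={q,r}: F(!s)=True !s=True s=False
s_1={p,r,s}: F(!s)=True !s=False s=True
s_2={r,s}: F(!s)=True !s=False s=True
s_3={p,q,r}: F(!s)=True !s=True s=False
s_4={s}: F(!s)=True !s=False s=True
s_5={p,q,r}: F(!s)=True !s=True s=False
s_6={r}: F(!s)=True !s=True s=False
s_7={p,q,s}: F(!s)=False !s=False s=True
Evaluating at position 3: result = True

Answer: true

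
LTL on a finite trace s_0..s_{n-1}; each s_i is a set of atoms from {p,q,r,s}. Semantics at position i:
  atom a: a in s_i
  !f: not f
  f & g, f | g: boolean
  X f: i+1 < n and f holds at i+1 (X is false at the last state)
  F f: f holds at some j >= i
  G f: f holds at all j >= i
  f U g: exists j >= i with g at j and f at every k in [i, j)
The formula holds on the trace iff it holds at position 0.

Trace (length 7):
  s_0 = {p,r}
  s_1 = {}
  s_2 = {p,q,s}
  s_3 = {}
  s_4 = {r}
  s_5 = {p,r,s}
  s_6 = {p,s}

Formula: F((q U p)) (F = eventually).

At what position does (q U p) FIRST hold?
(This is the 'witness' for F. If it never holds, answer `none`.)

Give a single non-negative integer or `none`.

Answer: 0

Derivation:
s_0={p,r}: (q U p)=True q=False p=True
s_1={}: (q U p)=False q=False p=False
s_2={p,q,s}: (q U p)=True q=True p=True
s_3={}: (q U p)=False q=False p=False
s_4={r}: (q U p)=False q=False p=False
s_5={p,r,s}: (q U p)=True q=False p=True
s_6={p,s}: (q U p)=True q=False p=True
F((q U p)) holds; first witness at position 0.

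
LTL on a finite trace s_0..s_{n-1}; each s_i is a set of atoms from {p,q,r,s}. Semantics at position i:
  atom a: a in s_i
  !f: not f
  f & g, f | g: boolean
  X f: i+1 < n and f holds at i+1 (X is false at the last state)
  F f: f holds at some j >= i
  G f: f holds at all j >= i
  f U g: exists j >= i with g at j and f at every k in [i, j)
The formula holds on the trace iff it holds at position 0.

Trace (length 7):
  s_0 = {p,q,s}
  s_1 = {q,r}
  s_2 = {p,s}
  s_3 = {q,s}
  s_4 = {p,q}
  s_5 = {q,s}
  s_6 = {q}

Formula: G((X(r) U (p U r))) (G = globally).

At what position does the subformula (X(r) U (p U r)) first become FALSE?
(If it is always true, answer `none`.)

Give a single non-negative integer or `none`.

s_0={p,q,s}: (X(r) U (p U r))=True X(r)=True r=False (p U r)=True p=True
s_1={q,r}: (X(r) U (p U r))=True X(r)=False r=True (p U r)=True p=False
s_2={p,s}: (X(r) U (p U r))=False X(r)=False r=False (p U r)=False p=True
s_3={q,s}: (X(r) U (p U r))=False X(r)=False r=False (p U r)=False p=False
s_4={p,q}: (X(r) U (p U r))=False X(r)=False r=False (p U r)=False p=True
s_5={q,s}: (X(r) U (p U r))=False X(r)=False r=False (p U r)=False p=False
s_6={q}: (X(r) U (p U r))=False X(r)=False r=False (p U r)=False p=False
G((X(r) U (p U r))) holds globally = False
First violation at position 2.

Answer: 2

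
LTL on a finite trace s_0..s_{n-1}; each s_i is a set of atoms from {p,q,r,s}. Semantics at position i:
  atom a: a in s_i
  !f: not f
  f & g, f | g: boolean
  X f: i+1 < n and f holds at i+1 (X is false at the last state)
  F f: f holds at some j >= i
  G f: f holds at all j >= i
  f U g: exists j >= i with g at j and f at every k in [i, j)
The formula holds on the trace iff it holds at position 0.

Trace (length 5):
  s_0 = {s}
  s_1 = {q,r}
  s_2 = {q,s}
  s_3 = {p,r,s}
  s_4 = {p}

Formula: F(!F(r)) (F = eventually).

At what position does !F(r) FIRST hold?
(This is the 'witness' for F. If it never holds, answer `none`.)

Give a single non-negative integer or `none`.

Answer: 4

Derivation:
s_0={s}: !F(r)=False F(r)=True r=False
s_1={q,r}: !F(r)=False F(r)=True r=True
s_2={q,s}: !F(r)=False F(r)=True r=False
s_3={p,r,s}: !F(r)=False F(r)=True r=True
s_4={p}: !F(r)=True F(r)=False r=False
F(!F(r)) holds; first witness at position 4.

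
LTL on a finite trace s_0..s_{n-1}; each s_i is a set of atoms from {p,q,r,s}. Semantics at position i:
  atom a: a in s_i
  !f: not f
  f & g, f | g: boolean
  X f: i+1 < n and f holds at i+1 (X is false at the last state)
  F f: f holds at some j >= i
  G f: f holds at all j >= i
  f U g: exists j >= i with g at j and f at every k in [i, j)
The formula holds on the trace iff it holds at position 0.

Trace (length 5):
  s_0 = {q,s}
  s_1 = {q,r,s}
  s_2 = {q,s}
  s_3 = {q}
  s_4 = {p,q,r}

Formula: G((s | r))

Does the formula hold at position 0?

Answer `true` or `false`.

Answer: false

Derivation:
s_0={q,s}: G((s | r))=False (s | r)=True s=True r=False
s_1={q,r,s}: G((s | r))=False (s | r)=True s=True r=True
s_2={q,s}: G((s | r))=False (s | r)=True s=True r=False
s_3={q}: G((s | r))=False (s | r)=False s=False r=False
s_4={p,q,r}: G((s | r))=True (s | r)=True s=False r=True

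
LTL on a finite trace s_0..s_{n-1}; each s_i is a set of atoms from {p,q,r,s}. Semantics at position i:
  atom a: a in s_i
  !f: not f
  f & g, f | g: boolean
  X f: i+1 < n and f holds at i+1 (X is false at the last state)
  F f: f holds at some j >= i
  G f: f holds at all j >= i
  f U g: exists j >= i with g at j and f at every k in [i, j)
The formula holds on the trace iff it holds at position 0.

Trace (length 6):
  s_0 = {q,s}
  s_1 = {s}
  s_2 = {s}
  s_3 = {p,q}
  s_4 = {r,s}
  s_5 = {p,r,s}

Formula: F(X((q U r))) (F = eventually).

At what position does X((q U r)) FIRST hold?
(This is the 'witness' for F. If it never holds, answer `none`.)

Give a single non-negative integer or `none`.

s_0={q,s}: X((q U r))=False (q U r)=False q=True r=False
s_1={s}: X((q U r))=False (q U r)=False q=False r=False
s_2={s}: X((q U r))=True (q U r)=False q=False r=False
s_3={p,q}: X((q U r))=True (q U r)=True q=True r=False
s_4={r,s}: X((q U r))=True (q U r)=True q=False r=True
s_5={p,r,s}: X((q U r))=False (q U r)=True q=False r=True
F(X((q U r))) holds; first witness at position 2.

Answer: 2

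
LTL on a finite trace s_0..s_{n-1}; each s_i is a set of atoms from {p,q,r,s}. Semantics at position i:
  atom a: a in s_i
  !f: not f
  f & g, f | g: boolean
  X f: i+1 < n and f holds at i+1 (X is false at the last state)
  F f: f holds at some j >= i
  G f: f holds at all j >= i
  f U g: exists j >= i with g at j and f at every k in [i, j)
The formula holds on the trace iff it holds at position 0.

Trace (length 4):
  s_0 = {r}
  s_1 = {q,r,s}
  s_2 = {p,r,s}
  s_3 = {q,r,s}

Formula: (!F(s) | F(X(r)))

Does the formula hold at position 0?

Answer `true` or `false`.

s_0={r}: (!F(s) | F(X(r)))=True !F(s)=False F(s)=True s=False F(X(r))=True X(r)=True r=True
s_1={q,r,s}: (!F(s) | F(X(r)))=True !F(s)=False F(s)=True s=True F(X(r))=True X(r)=True r=True
s_2={p,r,s}: (!F(s) | F(X(r)))=True !F(s)=False F(s)=True s=True F(X(r))=True X(r)=True r=True
s_3={q,r,s}: (!F(s) | F(X(r)))=False !F(s)=False F(s)=True s=True F(X(r))=False X(r)=False r=True

Answer: true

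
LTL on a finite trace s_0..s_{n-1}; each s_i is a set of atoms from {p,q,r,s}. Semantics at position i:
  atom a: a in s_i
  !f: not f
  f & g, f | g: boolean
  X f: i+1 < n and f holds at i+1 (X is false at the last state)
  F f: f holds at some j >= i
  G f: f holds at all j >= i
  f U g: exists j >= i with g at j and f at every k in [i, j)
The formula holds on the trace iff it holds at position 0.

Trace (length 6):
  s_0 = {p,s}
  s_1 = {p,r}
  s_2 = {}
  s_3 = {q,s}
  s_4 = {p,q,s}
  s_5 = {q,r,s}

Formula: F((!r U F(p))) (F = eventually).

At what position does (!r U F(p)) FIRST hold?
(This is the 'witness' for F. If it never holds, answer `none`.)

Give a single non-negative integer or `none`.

s_0={p,s}: (!r U F(p))=True !r=True r=False F(p)=True p=True
s_1={p,r}: (!r U F(p))=True !r=False r=True F(p)=True p=True
s_2={}: (!r U F(p))=True !r=True r=False F(p)=True p=False
s_3={q,s}: (!r U F(p))=True !r=True r=False F(p)=True p=False
s_4={p,q,s}: (!r U F(p))=True !r=True r=False F(p)=True p=True
s_5={q,r,s}: (!r U F(p))=False !r=False r=True F(p)=False p=False
F((!r U F(p))) holds; first witness at position 0.

Answer: 0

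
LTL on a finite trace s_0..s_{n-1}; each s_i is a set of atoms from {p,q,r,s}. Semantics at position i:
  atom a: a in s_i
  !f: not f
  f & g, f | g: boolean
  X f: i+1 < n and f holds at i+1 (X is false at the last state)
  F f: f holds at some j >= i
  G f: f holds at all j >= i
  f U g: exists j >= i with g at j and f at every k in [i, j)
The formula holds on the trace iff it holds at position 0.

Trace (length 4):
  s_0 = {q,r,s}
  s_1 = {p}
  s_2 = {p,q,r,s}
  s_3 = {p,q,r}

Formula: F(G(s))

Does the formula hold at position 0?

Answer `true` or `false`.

s_0={q,r,s}: F(G(s))=False G(s)=False s=True
s_1={p}: F(G(s))=False G(s)=False s=False
s_2={p,q,r,s}: F(G(s))=False G(s)=False s=True
s_3={p,q,r}: F(G(s))=False G(s)=False s=False

Answer: false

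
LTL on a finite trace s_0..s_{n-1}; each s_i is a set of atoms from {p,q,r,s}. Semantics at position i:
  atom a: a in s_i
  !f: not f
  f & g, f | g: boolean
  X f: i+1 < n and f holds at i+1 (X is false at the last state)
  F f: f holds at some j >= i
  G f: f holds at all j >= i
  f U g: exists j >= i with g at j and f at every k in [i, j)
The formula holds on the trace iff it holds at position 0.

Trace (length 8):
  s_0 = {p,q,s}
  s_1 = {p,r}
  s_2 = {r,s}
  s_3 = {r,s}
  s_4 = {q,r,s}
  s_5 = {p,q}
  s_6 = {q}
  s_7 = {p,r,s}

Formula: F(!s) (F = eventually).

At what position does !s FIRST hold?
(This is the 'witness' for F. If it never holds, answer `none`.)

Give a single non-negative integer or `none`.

s_0={p,q,s}: !s=False s=True
s_1={p,r}: !s=True s=False
s_2={r,s}: !s=False s=True
s_3={r,s}: !s=False s=True
s_4={q,r,s}: !s=False s=True
s_5={p,q}: !s=True s=False
s_6={q}: !s=True s=False
s_7={p,r,s}: !s=False s=True
F(!s) holds; first witness at position 1.

Answer: 1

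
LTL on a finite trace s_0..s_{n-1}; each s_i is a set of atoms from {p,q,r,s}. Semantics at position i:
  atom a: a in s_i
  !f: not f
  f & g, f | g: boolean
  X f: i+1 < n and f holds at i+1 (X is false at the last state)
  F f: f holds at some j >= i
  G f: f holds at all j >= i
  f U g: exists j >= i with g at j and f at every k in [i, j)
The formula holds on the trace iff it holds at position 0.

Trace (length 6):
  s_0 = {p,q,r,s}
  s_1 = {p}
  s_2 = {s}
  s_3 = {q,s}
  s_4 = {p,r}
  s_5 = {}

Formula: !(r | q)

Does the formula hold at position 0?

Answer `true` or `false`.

s_0={p,q,r,s}: !(r | q)=False (r | q)=True r=True q=True
s_1={p}: !(r | q)=True (r | q)=False r=False q=False
s_2={s}: !(r | q)=True (r | q)=False r=False q=False
s_3={q,s}: !(r | q)=False (r | q)=True r=False q=True
s_4={p,r}: !(r | q)=False (r | q)=True r=True q=False
s_5={}: !(r | q)=True (r | q)=False r=False q=False

Answer: false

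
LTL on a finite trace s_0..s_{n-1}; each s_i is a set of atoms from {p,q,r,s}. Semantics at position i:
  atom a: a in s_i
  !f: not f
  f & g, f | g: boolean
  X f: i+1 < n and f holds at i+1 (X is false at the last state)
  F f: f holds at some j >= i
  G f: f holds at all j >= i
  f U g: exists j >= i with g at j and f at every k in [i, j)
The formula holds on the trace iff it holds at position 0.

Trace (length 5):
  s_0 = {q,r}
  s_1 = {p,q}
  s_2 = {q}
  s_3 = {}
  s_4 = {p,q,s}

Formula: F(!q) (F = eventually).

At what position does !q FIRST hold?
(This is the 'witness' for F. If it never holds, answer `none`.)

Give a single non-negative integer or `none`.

Answer: 3

Derivation:
s_0={q,r}: !q=False q=True
s_1={p,q}: !q=False q=True
s_2={q}: !q=False q=True
s_3={}: !q=True q=False
s_4={p,q,s}: !q=False q=True
F(!q) holds; first witness at position 3.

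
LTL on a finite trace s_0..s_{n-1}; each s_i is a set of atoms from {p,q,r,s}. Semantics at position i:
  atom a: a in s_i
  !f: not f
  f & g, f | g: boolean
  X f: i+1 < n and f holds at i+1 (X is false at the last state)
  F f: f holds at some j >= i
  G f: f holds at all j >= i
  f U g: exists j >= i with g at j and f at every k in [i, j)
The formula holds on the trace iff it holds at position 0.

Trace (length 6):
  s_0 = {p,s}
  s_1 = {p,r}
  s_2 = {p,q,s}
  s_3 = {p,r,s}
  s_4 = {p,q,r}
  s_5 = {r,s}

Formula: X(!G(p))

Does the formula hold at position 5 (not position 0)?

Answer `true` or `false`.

s_0={p,s}: X(!G(p))=True !G(p)=True G(p)=False p=True
s_1={p,r}: X(!G(p))=True !G(p)=True G(p)=False p=True
s_2={p,q,s}: X(!G(p))=True !G(p)=True G(p)=False p=True
s_3={p,r,s}: X(!G(p))=True !G(p)=True G(p)=False p=True
s_4={p,q,r}: X(!G(p))=True !G(p)=True G(p)=False p=True
s_5={r,s}: X(!G(p))=False !G(p)=True G(p)=False p=False
Evaluating at position 5: result = False

Answer: false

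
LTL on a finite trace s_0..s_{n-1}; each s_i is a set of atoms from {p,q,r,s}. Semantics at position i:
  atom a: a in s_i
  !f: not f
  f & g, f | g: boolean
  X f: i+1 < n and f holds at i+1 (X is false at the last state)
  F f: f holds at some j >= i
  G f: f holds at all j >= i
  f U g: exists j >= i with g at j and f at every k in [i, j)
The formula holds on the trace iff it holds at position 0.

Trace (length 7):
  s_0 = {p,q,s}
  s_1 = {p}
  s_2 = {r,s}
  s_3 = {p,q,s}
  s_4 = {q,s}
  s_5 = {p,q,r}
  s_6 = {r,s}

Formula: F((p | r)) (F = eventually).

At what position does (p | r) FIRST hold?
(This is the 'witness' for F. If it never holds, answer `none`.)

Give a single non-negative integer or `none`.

s_0={p,q,s}: (p | r)=True p=True r=False
s_1={p}: (p | r)=True p=True r=False
s_2={r,s}: (p | r)=True p=False r=True
s_3={p,q,s}: (p | r)=True p=True r=False
s_4={q,s}: (p | r)=False p=False r=False
s_5={p,q,r}: (p | r)=True p=True r=True
s_6={r,s}: (p | r)=True p=False r=True
F((p | r)) holds; first witness at position 0.

Answer: 0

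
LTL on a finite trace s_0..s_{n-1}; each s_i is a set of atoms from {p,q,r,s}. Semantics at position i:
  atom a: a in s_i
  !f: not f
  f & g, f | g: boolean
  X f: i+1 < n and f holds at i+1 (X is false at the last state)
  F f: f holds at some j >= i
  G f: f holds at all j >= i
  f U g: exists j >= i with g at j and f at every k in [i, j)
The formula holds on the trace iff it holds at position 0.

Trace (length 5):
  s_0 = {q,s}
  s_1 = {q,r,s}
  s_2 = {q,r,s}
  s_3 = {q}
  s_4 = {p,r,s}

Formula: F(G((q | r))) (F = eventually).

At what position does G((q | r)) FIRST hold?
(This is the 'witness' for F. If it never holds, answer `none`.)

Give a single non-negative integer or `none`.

s_0={q,s}: G((q | r))=True (q | r)=True q=True r=False
s_1={q,r,s}: G((q | r))=True (q | r)=True q=True r=True
s_2={q,r,s}: G((q | r))=True (q | r)=True q=True r=True
s_3={q}: G((q | r))=True (q | r)=True q=True r=False
s_4={p,r,s}: G((q | r))=True (q | r)=True q=False r=True
F(G((q | r))) holds; first witness at position 0.

Answer: 0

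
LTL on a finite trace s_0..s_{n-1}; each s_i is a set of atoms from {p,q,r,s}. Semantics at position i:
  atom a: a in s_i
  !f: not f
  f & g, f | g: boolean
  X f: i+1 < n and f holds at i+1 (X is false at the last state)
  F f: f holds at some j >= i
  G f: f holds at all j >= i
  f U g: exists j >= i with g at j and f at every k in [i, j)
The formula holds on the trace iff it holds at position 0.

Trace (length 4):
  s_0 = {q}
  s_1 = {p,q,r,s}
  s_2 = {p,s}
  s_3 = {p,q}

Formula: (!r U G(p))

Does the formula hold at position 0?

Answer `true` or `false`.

s_0={q}: (!r U G(p))=True !r=True r=False G(p)=False p=False
s_1={p,q,r,s}: (!r U G(p))=True !r=False r=True G(p)=True p=True
s_2={p,s}: (!r U G(p))=True !r=True r=False G(p)=True p=True
s_3={p,q}: (!r U G(p))=True !r=True r=False G(p)=True p=True

Answer: true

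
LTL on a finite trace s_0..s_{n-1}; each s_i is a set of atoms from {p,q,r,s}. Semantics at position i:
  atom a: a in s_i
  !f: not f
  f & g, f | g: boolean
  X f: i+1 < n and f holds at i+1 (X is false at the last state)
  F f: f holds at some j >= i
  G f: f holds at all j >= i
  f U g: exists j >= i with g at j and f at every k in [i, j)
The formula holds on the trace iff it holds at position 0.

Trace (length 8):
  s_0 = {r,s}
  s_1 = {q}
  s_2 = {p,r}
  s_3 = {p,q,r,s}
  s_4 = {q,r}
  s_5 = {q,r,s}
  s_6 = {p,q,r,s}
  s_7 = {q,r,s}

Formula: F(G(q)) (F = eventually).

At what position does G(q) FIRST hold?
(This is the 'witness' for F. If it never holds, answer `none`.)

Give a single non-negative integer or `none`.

Answer: 3

Derivation:
s_0={r,s}: G(q)=False q=False
s_1={q}: G(q)=False q=True
s_2={p,r}: G(q)=False q=False
s_3={p,q,r,s}: G(q)=True q=True
s_4={q,r}: G(q)=True q=True
s_5={q,r,s}: G(q)=True q=True
s_6={p,q,r,s}: G(q)=True q=True
s_7={q,r,s}: G(q)=True q=True
F(G(q)) holds; first witness at position 3.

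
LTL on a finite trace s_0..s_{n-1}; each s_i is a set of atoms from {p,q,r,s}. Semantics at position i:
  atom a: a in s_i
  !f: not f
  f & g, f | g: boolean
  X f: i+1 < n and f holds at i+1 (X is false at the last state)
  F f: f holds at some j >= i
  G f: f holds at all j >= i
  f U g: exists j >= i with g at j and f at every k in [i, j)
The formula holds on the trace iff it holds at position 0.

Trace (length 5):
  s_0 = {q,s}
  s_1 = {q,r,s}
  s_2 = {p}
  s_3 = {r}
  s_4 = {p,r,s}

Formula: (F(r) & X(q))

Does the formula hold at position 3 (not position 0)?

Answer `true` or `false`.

s_0={q,s}: (F(r) & X(q))=True F(r)=True r=False X(q)=True q=True
s_1={q,r,s}: (F(r) & X(q))=False F(r)=True r=True X(q)=False q=True
s_2={p}: (F(r) & X(q))=False F(r)=True r=False X(q)=False q=False
s_3={r}: (F(r) & X(q))=False F(r)=True r=True X(q)=False q=False
s_4={p,r,s}: (F(r) & X(q))=False F(r)=True r=True X(q)=False q=False
Evaluating at position 3: result = False

Answer: false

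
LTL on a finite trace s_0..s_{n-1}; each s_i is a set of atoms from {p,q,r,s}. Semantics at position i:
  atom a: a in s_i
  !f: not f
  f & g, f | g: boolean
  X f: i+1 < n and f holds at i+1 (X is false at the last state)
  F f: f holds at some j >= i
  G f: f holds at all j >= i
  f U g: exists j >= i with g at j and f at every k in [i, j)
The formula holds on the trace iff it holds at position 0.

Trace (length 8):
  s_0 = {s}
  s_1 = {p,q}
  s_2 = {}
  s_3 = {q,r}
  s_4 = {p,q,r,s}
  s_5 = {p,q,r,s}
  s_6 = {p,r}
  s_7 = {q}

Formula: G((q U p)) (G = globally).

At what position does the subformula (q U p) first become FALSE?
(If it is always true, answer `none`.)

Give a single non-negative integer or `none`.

s_0={s}: (q U p)=False q=False p=False
s_1={p,q}: (q U p)=True q=True p=True
s_2={}: (q U p)=False q=False p=False
s_3={q,r}: (q U p)=True q=True p=False
s_4={p,q,r,s}: (q U p)=True q=True p=True
s_5={p,q,r,s}: (q U p)=True q=True p=True
s_6={p,r}: (q U p)=True q=False p=True
s_7={q}: (q U p)=False q=True p=False
G((q U p)) holds globally = False
First violation at position 0.

Answer: 0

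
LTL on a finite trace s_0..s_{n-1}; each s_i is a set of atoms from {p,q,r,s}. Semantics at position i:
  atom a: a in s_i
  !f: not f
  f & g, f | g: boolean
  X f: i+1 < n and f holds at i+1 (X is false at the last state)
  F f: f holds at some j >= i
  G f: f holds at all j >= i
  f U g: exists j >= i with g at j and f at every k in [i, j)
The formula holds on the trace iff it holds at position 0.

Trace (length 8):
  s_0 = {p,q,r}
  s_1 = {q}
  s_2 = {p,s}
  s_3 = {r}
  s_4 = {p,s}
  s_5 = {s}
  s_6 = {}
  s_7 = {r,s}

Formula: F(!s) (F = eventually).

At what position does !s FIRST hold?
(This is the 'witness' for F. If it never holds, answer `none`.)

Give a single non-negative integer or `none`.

Answer: 0

Derivation:
s_0={p,q,r}: !s=True s=False
s_1={q}: !s=True s=False
s_2={p,s}: !s=False s=True
s_3={r}: !s=True s=False
s_4={p,s}: !s=False s=True
s_5={s}: !s=False s=True
s_6={}: !s=True s=False
s_7={r,s}: !s=False s=True
F(!s) holds; first witness at position 0.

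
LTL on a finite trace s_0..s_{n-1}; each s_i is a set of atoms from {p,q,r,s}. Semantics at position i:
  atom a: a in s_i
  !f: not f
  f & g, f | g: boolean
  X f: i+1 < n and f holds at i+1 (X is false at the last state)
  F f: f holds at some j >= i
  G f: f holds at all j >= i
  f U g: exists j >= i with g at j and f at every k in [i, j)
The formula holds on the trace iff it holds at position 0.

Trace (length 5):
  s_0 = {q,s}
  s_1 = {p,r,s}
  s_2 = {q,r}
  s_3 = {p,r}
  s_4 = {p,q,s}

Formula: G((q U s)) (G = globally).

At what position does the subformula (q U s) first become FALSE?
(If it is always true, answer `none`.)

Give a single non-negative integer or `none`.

s_0={q,s}: (q U s)=True q=True s=True
s_1={p,r,s}: (q U s)=True q=False s=True
s_2={q,r}: (q U s)=False q=True s=False
s_3={p,r}: (q U s)=False q=False s=False
s_4={p,q,s}: (q U s)=True q=True s=True
G((q U s)) holds globally = False
First violation at position 2.

Answer: 2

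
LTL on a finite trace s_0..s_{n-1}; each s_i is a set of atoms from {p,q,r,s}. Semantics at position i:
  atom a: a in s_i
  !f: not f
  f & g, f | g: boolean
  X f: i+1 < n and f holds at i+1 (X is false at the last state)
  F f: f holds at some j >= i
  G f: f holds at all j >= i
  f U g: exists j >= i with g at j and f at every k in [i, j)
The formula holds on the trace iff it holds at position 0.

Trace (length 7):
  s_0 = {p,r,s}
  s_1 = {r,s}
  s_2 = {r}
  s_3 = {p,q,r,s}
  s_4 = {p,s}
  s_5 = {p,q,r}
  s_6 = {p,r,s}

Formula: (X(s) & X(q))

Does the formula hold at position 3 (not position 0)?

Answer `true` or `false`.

s_0={p,r,s}: (X(s) & X(q))=False X(s)=True s=True X(q)=False q=False
s_1={r,s}: (X(s) & X(q))=False X(s)=False s=True X(q)=False q=False
s_2={r}: (X(s) & X(q))=True X(s)=True s=False X(q)=True q=False
s_3={p,q,r,s}: (X(s) & X(q))=False X(s)=True s=True X(q)=False q=True
s_4={p,s}: (X(s) & X(q))=False X(s)=False s=True X(q)=True q=False
s_5={p,q,r}: (X(s) & X(q))=False X(s)=True s=False X(q)=False q=True
s_6={p,r,s}: (X(s) & X(q))=False X(s)=False s=True X(q)=False q=False
Evaluating at position 3: result = False

Answer: false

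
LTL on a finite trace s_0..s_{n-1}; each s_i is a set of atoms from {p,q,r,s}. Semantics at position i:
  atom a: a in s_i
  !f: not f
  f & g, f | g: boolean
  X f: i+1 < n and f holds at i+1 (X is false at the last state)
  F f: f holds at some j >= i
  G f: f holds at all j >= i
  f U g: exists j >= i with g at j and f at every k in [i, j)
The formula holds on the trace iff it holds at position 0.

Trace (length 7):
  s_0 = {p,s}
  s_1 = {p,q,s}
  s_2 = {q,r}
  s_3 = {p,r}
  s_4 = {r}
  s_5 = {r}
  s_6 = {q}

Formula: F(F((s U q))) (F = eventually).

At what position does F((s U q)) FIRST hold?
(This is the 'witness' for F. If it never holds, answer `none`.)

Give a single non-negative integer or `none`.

Answer: 0

Derivation:
s_0={p,s}: F((s U q))=True (s U q)=True s=True q=False
s_1={p,q,s}: F((s U q))=True (s U q)=True s=True q=True
s_2={q,r}: F((s U q))=True (s U q)=True s=False q=True
s_3={p,r}: F((s U q))=True (s U q)=False s=False q=False
s_4={r}: F((s U q))=True (s U q)=False s=False q=False
s_5={r}: F((s U q))=True (s U q)=False s=False q=False
s_6={q}: F((s U q))=True (s U q)=True s=False q=True
F(F((s U q))) holds; first witness at position 0.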